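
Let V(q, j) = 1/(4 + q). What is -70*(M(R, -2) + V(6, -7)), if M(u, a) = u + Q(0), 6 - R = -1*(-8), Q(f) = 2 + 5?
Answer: -357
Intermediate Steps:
Q(f) = 7
R = -2 (R = 6 - (-1)*(-8) = 6 - 1*8 = 6 - 8 = -2)
M(u, a) = 7 + u (M(u, a) = u + 7 = 7 + u)
-70*(M(R, -2) + V(6, -7)) = -70*((7 - 2) + 1/(4 + 6)) = -70*(5 + 1/10) = -70*(5 + ⅒) = -70*51/10 = -357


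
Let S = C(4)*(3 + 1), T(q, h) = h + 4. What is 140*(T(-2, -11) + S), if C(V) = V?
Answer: 1260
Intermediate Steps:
T(q, h) = 4 + h
S = 16 (S = 4*(3 + 1) = 4*4 = 16)
140*(T(-2, -11) + S) = 140*((4 - 11) + 16) = 140*(-7 + 16) = 140*9 = 1260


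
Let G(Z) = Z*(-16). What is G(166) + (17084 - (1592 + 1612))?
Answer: 11224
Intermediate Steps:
G(Z) = -16*Z
G(166) + (17084 - (1592 + 1612)) = -16*166 + (17084 - (1592 + 1612)) = -2656 + (17084 - 1*3204) = -2656 + (17084 - 3204) = -2656 + 13880 = 11224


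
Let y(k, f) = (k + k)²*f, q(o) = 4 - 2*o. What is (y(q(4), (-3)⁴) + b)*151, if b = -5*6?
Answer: 778254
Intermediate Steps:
y(k, f) = 4*f*k² (y(k, f) = (2*k)²*f = (4*k²)*f = 4*f*k²)
b = -30
(y(q(4), (-3)⁴) + b)*151 = (4*(-3)⁴*(4 - 2*4)² - 30)*151 = (4*81*(4 - 8)² - 30)*151 = (4*81*(-4)² - 30)*151 = (4*81*16 - 30)*151 = (5184 - 30)*151 = 5154*151 = 778254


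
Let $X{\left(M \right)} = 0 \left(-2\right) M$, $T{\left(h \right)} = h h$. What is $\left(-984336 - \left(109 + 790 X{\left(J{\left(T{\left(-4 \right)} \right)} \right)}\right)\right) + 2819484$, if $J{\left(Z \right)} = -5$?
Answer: $1835039$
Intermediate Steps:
$T{\left(h \right)} = h^{2}$
$X{\left(M \right)} = 0$ ($X{\left(M \right)} = 0 M = 0$)
$\left(-984336 - \left(109 + 790 X{\left(J{\left(T{\left(-4 \right)} \right)} \right)}\right)\right) + 2819484 = \left(-984336 - 109\right) + 2819484 = -984445 + 2819484 = 1835039$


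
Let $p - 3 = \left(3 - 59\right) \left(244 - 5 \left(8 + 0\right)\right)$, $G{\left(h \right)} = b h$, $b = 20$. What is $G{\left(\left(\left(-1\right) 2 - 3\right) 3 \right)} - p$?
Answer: $11121$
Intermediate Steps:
$G{\left(h \right)} = 20 h$
$p = -11421$ ($p = 3 + \left(3 - 59\right) \left(244 - 5 \left(8 + 0\right)\right) = 3 - 56 \left(244 - 40\right) = 3 - 11424 = -11421$)
$G{\left(\left(\left(-1\right) 2 - 3\right) 3 \right)} - p = 20 \left(\left(-1\right) 2 - 3\right) 3 - -11421 = 20 \left(-2 - 3\right) 3 + 11421 = 20 \left(\left(-5\right) 3\right) + 11421 = 20 \left(-15\right) + 11421 = -300 + 11421 = 11121$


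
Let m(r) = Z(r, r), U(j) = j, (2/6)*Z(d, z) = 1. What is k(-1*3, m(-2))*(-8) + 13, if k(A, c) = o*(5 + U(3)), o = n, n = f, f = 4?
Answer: -243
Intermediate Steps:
Z(d, z) = 3 (Z(d, z) = 3*1 = 3)
n = 4
o = 4
m(r) = 3
k(A, c) = 32 (k(A, c) = 4*(5 + 3) = 4*8 = 32)
k(-1*3, m(-2))*(-8) + 13 = 32*(-8) + 13 = -256 + 13 = -243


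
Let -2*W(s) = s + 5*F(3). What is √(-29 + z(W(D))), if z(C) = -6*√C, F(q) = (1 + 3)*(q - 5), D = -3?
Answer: √(-29 - 3*√86) ≈ 7.538*I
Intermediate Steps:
F(q) = -20 + 4*q (F(q) = 4*(-5 + q) = -20 + 4*q)
W(s) = 20 - s/2 (W(s) = -(s + 5*(-20 + 4*3))/2 = -(s + 5*(-20 + 12))/2 = -(s + 5*(-8))/2 = -(s - 40)/2 = -(-40 + s)/2 = 20 - s/2)
√(-29 + z(W(D))) = √(-29 - 6*√(20 - ½*(-3))) = √(-29 - 6*√(20 + 3/2)) = √(-29 - 3*√86)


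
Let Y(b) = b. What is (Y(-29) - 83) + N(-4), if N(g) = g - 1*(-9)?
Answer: -107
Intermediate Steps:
N(g) = 9 + g (N(g) = g + 9 = 9 + g)
(Y(-29) - 83) + N(-4) = (-29 - 83) + (9 - 4) = -112 + 5 = -107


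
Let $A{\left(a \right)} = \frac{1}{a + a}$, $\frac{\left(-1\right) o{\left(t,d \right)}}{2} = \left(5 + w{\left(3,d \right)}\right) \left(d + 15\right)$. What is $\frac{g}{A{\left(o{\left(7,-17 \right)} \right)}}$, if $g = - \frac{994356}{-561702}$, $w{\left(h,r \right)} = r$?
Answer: $- \frac{15909696}{93617} \approx -169.94$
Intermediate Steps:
$o{\left(t,d \right)} = - 2 \left(5 + d\right) \left(15 + d\right)$ ($o{\left(t,d \right)} = - 2 \left(5 + d\right) \left(d + 15\right) = - 2 \left(5 + d\right) \left(15 + d\right)$)
$A{\left(a \right)} = \frac{1}{2 a}$
$g = \frac{165726}{93617}$ ($g = \left(-994356\right) \left(- \frac{1}{561702}\right) = \frac{165726}{93617} \approx 1.7703$)
$\frac{g}{A{\left(o{\left(7,-17 \right)} \right)}} = \frac{165726}{93617 \frac{1}{2 \left(-150 - -680 - 2 \left(-17\right)^{2}\right)}} = \frac{165726}{93617 \frac{1}{2 \left(-150 + 680 - 578\right)}} = \frac{165726}{93617 \frac{1}{2 \left(-48\right)}} = \frac{165726}{93617 \cdot \frac{1}{2} \left(- \frac{1}{48}\right)} = \frac{165726}{93617 \left(- \frac{1}{96}\right)} = \frac{165726}{93617} \left(-96\right) = - \frac{15909696}{93617}$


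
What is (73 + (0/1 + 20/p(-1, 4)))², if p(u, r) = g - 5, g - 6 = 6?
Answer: 281961/49 ≈ 5754.3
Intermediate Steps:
g = 12 (g = 6 + 6 = 12)
p(u, r) = 7 (p(u, r) = 12 - 5 = 7)
(73 + (0/1 + 20/p(-1, 4)))² = (73 + (0/1 + 20/7))² = (73 + (0*1 + 20*(⅐)))² = (73 + (0 + 20/7))² = (73 + 20/7)² = (531/7)² = 281961/49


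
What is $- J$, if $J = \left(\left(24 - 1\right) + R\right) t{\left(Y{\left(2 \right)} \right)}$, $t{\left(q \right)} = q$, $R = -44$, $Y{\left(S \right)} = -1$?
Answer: $-21$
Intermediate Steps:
$J = 21$ ($J = \left(\left(24 - 1\right) - 44\right) \left(-1\right) = \left(23 - 44\right) \left(-1\right) = \left(-21\right) \left(-1\right) = 21$)
$- J = \left(-1\right) 21 = -21$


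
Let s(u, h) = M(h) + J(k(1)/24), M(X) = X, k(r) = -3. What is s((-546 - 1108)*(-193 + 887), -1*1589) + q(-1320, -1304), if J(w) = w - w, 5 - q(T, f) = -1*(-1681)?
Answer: -3265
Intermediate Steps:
q(T, f) = -1676 (q(T, f) = 5 - (-1)*(-1681) = 5 - 1*1681 = 5 - 1681 = -1676)
J(w) = 0
s(u, h) = h (s(u, h) = h + 0 = h)
s((-546 - 1108)*(-193 + 887), -1*1589) + q(-1320, -1304) = -1*1589 - 1676 = -1589 - 1676 = -3265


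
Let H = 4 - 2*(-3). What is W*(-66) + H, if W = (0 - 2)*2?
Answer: 274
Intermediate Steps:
W = -4 (W = -2*2 = -4)
H = 10 (H = 4 + 6 = 10)
W*(-66) + H = -4*(-66) + 10 = 264 + 10 = 274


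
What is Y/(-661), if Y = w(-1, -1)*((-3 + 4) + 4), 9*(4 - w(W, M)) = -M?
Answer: -175/5949 ≈ -0.029417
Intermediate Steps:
w(W, M) = 4 + M/9 (w(W, M) = 4 - (-1)*M/9 = 4 + M/9)
Y = 175/9 (Y = (4 + (⅑)*(-1))*((-3 + 4) + 4) = (4 - ⅑)*(1 + 4) = (35/9)*5 = 175/9 ≈ 19.444)
Y/(-661) = (175/9)/(-661) = (175/9)*(-1/661) = -175/5949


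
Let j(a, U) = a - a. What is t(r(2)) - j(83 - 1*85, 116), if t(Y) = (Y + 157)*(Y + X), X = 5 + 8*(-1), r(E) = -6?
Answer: -1359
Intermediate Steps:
X = -3 (X = 5 - 8 = -3)
j(a, U) = 0
t(Y) = (-3 + Y)*(157 + Y) (t(Y) = (Y + 157)*(Y - 3) = (157 + Y)*(-3 + Y) = (-3 + Y)*(157 + Y))
t(r(2)) - j(83 - 1*85, 116) = (-471 + (-6)² + 154*(-6)) - 1*0 = (-471 + 36 - 924) + 0 = -1359 + 0 = -1359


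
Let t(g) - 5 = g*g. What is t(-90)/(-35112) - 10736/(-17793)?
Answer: 77583389/208249272 ≈ 0.37255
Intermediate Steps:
t(g) = 5 + g² (t(g) = 5 + g*g = 5 + g²)
t(-90)/(-35112) - 10736/(-17793) = (5 + (-90)²)/(-35112) - 10736/(-17793) = (5 + 8100)*(-1/35112) - 10736*(-1/17793) = 8105*(-1/35112) + 10736/17793 = -8105/35112 + 10736/17793 = 77583389/208249272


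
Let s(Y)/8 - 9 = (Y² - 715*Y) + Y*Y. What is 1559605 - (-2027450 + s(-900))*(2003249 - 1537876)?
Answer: -7483485742401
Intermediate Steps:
s(Y) = 72 - 5720*Y + 16*Y² (s(Y) = 72 + 8*((Y² - 715*Y) + Y*Y) = 72 + 8*((Y² - 715*Y) + Y²) = 72 + 8*(-715*Y + 2*Y²) = 72 + (-5720*Y + 16*Y²) = 72 - 5720*Y + 16*Y²)
1559605 - (-2027450 + s(-900))*(2003249 - 1537876) = 1559605 - (-2027450 + (72 - 5720*(-900) + 16*(-900)²))*(2003249 - 1537876) = 1559605 - (-2027450 + (72 + 5148000 + 16*810000))*465373 = 1559605 - (-2027450 + (72 + 5148000 + 12960000))*465373 = 1559605 - (-2027450 + 18108072)*465373 = 1559605 - 16080622*465373 = 1559605 - 1*7483487302006 = 1559605 - 7483487302006 = -7483485742401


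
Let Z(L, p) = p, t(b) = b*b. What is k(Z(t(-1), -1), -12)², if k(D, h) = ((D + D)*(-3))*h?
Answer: 5184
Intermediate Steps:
t(b) = b²
k(D, h) = -6*D*h (k(D, h) = ((2*D)*(-3))*h = (-6*D)*h = -6*D*h)
k(Z(t(-1), -1), -12)² = (-6*(-1)*(-12))² = (-72)² = 5184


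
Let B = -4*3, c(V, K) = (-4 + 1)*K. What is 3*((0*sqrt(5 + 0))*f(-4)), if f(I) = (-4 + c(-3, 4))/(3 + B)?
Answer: 0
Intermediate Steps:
c(V, K) = -3*K
B = -12
f(I) = 16/9 (f(I) = (-4 - 3*4)/(3 - 12) = (-4 - 12)/(-9) = -16*(-1/9) = 16/9)
3*((0*sqrt(5 + 0))*f(-4)) = 3*((0*sqrt(5 + 0))*(16/9)) = 3*((0*sqrt(5))*(16/9)) = 3*(0*(16/9)) = 3*0 = 0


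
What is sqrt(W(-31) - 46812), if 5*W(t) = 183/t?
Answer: 3*I*sqrt(124965185)/155 ≈ 216.36*I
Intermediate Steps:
W(t) = 183/(5*t) (W(t) = (183/t)/5 = 183/(5*t))
sqrt(W(-31) - 46812) = sqrt((183/5)/(-31) - 46812) = sqrt((183/5)*(-1/31) - 46812) = sqrt(-183/155 - 46812) = sqrt(-7256043/155) = 3*I*sqrt(124965185)/155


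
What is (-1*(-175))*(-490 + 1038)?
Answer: 95900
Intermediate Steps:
(-1*(-175))*(-490 + 1038) = 175*548 = 95900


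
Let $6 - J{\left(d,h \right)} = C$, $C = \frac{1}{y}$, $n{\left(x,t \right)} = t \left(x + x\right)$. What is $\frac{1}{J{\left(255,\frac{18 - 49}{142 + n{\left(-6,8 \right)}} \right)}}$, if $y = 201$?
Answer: $\frac{201}{1205} \approx 0.16681$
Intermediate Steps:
$n{\left(x,t \right)} = 2 t x$ ($n{\left(x,t \right)} = t 2 x = 2 t x$)
$C = \frac{1}{201} \approx 0.0049751$
$J{\left(d,h \right)} = \frac{1205}{201}$ ($J{\left(d,h \right)} = 6 - \frac{1}{201} = \frac{1205}{201}$)
$\frac{1}{J{\left(255,\frac{18 - 49}{142 + n{\left(-6,8 \right)}} \right)}} = \frac{1}{\frac{1205}{201}} = \frac{201}{1205}$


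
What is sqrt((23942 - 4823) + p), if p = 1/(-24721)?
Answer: sqrt(11684153167358)/24721 ≈ 138.27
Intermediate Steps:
p = -1/24721 ≈ -4.0451e-5
sqrt((23942 - 4823) + p) = sqrt((23942 - 4823) - 1/24721) = sqrt(19119 - 1/24721) = sqrt(472640798/24721) = sqrt(11684153167358)/24721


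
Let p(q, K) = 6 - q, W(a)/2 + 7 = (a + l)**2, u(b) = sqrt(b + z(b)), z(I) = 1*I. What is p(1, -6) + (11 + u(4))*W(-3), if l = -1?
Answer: 203 + 36*sqrt(2) ≈ 253.91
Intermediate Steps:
z(I) = I
u(b) = sqrt(2)*sqrt(b) (u(b) = sqrt(b + b) = sqrt(2*b) = sqrt(2)*sqrt(b))
W(a) = -14 + 2*(-1 + a)**2 (W(a) = -14 + 2*(a - 1)**2 = -14 + 2*(-1 + a)**2)
p(1, -6) + (11 + u(4))*W(-3) = (6 - 1*1) + (11 + sqrt(2)*sqrt(4))*(-14 + 2*(-1 - 3)**2) = (6 - 1) + (11 + sqrt(2)*2)*(-14 + 2*(-4)**2) = 5 + (11 + 2*sqrt(2))*(-14 + 2*16) = 5 + (11 + 2*sqrt(2))*(-14 + 32) = 5 + (11 + 2*sqrt(2))*18 = 5 + (198 + 36*sqrt(2)) = 203 + 36*sqrt(2)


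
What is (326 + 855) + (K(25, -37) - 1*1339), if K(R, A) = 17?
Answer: -141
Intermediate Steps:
(326 + 855) + (K(25, -37) - 1*1339) = (326 + 855) + (17 - 1*1339) = 1181 + (17 - 1339) = 1181 - 1322 = -141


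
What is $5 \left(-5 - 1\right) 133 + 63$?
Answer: $-3927$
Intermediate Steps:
$5 \left(-5 - 1\right) 133 + 63 = 5 \left(-6\right) 133 + 63 = \left(-30\right) 133 + 63 = -3990 + 63 = -3927$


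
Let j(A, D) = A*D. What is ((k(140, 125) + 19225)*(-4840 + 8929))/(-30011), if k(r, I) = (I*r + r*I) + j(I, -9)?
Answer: -217125900/30011 ≈ -7234.9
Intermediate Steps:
k(r, I) = -9*I + 2*I*r (k(r, I) = (I*r + r*I) + I*(-9) = (I*r + I*r) - 9*I = 2*I*r - 9*I = -9*I + 2*I*r)
((k(140, 125) + 19225)*(-4840 + 8929))/(-30011) = ((125*(-9 + 2*140) + 19225)*(-4840 + 8929))/(-30011) = ((125*(-9 + 280) + 19225)*4089)*(-1/30011) = ((125*271 + 19225)*4089)*(-1/30011) = ((33875 + 19225)*4089)*(-1/30011) = (53100*4089)*(-1/30011) = 217125900*(-1/30011) = -217125900/30011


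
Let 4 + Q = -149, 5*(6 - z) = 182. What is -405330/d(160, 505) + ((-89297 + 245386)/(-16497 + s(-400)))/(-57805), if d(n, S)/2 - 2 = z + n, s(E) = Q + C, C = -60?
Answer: -244698087986797/158894094975 ≈ -1540.0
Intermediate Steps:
z = -152/5 (z = 6 - ⅕*182 = 6 - 182/5 = -152/5 ≈ -30.400)
Q = -153 (Q = -4 - 149 = -153)
s(E) = -213 (s(E) = -153 - 60 = -213)
d(n, S) = -284/5 + 2*n (d(n, S) = 4 + 2*(-152/5 + n) = 4 + (-304/5 + 2*n) = -284/5 + 2*n)
-405330/d(160, 505) + ((-89297 + 245386)/(-16497 + s(-400)))/(-57805) = -405330/(-284/5 + 2*160) + ((-89297 + 245386)/(-16497 - 213))/(-57805) = -405330/(-284/5 + 320) + (156089/(-16710))*(-1/57805) = -405330/1316/5 + (156089*(-1/16710))*(-1/57805) = -405330*5/1316 - 156089/16710*(-1/57805) = -1013325/658 + 156089/965921550 = -244698087986797/158894094975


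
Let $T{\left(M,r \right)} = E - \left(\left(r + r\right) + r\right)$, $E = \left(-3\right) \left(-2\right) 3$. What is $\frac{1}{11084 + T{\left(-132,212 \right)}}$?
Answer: $\frac{1}{10466} \approx 9.5548 \cdot 10^{-5}$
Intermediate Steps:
$E = 18$ ($E = 6 \cdot 3 = 18$)
$T{\left(M,r \right)} = 18 - 3 r$ ($T{\left(M,r \right)} = 18 - \left(\left(r + r\right) + r\right) = 18 - \left(2 r + r\right) = 18 - 3 r$)
$\frac{1}{11084 + T{\left(-132,212 \right)}} = \frac{1}{11084 + \left(18 - 636\right)} = \frac{1}{11084 - 618} = \frac{1}{10466}$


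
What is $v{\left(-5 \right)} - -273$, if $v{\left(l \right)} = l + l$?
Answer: $263$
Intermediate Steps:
$v{\left(l \right)} = 2 l$
$v{\left(-5 \right)} - -273 = 2 \left(-5\right) - -273 = -10 + 273 = 263$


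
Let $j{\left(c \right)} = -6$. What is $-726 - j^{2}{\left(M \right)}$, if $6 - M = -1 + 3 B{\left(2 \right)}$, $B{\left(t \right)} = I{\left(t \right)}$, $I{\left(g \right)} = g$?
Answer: $-762$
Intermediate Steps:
$B{\left(t \right)} = t$
$M = 1$ ($M = 6 - \left(-1 + 3 \cdot 2\right) = 6 - \left(-1 + 6\right) = 6 - 5 = 1$)
$-726 - j^{2}{\left(M \right)} = -726 - \left(-6\right)^{2} = -726 - 36 = -762$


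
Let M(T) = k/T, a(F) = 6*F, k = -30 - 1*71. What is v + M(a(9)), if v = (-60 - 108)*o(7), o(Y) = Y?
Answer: -63605/54 ≈ -1177.9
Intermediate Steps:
k = -101 (k = -30 - 71 = -101)
M(T) = -101/T
v = -1176 (v = (-60 - 108)*7 = -168*7 = -1176)
v + M(a(9)) = -1176 - 101/(6*9) = -1176 - 101/54 = -63605/54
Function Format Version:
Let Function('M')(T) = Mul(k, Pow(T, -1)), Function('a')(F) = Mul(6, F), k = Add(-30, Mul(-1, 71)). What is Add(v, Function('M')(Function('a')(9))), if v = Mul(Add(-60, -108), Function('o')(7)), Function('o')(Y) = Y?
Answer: Rational(-63605, 54) ≈ -1177.9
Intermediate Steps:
k = -101 (k = Add(-30, -71) = -101)
Function('M')(T) = Mul(-101, Pow(T, -1))
v = -1176 (v = Mul(Add(-60, -108), 7) = Mul(-168, 7) = -1176)
Add(v, Function('M')(Function('a')(9))) = Add(-1176, Mul(-101, Pow(Mul(6, 9), -1))) = Add(-1176, Mul(-101, Pow(54, -1))) = Add(-1176, Mul(-101, Rational(1, 54))) = Add(-1176, Rational(-101, 54)) = Rational(-63605, 54)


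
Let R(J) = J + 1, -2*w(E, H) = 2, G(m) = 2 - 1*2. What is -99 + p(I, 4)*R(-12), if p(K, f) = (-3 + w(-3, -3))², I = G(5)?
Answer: -275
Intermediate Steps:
G(m) = 0 (G(m) = 2 - 2 = 0)
w(E, H) = -1 (w(E, H) = -½*2 = -1)
I = 0
p(K, f) = 16 (p(K, f) = (-3 - 1)² = (-4)² = 16)
R(J) = 1 + J
-99 + p(I, 4)*R(-12) = -99 + 16*(1 - 12) = -99 + 16*(-11) = -99 - 176 = -275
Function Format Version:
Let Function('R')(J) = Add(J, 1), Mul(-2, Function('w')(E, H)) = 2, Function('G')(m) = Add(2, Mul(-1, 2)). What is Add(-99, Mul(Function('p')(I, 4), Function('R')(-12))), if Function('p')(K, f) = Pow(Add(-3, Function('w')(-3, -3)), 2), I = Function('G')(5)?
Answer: -275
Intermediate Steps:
Function('G')(m) = 0 (Function('G')(m) = Add(2, -2) = 0)
Function('w')(E, H) = -1 (Function('w')(E, H) = Mul(Rational(-1, 2), 2) = -1)
I = 0
Function('p')(K, f) = 16 (Function('p')(K, f) = Pow(Add(-3, -1), 2) = Pow(-4, 2) = 16)
Function('R')(J) = Add(1, J)
Add(-99, Mul(Function('p')(I, 4), Function('R')(-12))) = Add(-99, Mul(16, Add(1, -12))) = Add(-99, Mul(16, -11)) = Add(-99, -176) = -275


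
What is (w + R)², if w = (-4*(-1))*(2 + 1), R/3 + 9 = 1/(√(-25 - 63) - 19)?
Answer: 46130472/201601 + 81504*I*√22/201601 ≈ 228.82 + 1.8963*I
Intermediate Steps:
R = -27 + 3/(-19 + 2*I*√22) (R = -27 + 3/(√(-25 - 63) - 19) = -27 + 3/(√(-88) - 19) = -27 + 3/(2*I*√22 - 19) = -27 + 3/(-19 + 2*I*√22) ≈ -27.127 - 0.062678*I)
w = 12 (w = 4*3 = 12)
(w + R)² = (12 + (-12180/449 - 6*I*√22/449))² = (-6792/449 - 6*I*√22/449)²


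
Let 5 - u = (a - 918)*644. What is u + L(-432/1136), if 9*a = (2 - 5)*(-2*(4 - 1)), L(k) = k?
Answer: 41883512/71 ≈ 5.8991e+5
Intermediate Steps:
a = 2 (a = ((2 - 5)*(-2*(4 - 1)))/9 = (-(-6)*3)/9 = (-3*(-6))/9 = (1/9)*18 = 2)
u = 589909 (u = 5 - (2 - 918)*644 = 5 - (-916)*644 = 5 - 1*(-589904) = 5 + 589904 = 589909)
u + L(-432/1136) = 589909 - 432/1136 = 589909 - 432*1/1136 = 589909 - 27/71 = 41883512/71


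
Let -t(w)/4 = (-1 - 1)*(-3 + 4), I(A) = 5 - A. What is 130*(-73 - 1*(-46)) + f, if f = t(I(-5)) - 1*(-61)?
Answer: -3441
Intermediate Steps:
t(w) = 8 (t(w) = -4*(-1 - 1)*(-3 + 4) = -(-8) = -4*(-2) = 8)
f = 69 (f = 8 - 1*(-61) = 8 + 61 = 69)
130*(-73 - 1*(-46)) + f = 130*(-73 - 1*(-46)) + 69 = 130*(-73 + 46) + 69 = 130*(-27) + 69 = -3510 + 69 = -3441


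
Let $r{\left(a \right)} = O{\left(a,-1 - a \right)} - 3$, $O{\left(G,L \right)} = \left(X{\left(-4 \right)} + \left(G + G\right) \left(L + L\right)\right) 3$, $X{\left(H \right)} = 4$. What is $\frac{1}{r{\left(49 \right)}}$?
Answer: $- \frac{1}{29391} \approx -3.4024 \cdot 10^{-5}$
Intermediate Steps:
$O{\left(G,L \right)} = 12 + 12 G L$ ($O{\left(G,L \right)} = \left(4 + \left(G + G\right) \left(L + L\right)\right) 3 = \left(4 + 2 G 2 L\right) 3 = \left(4 + 4 G L\right) 3 = 12 + 12 G L$)
$r{\left(a \right)} = 9 + 12 a \left(-1 - a\right)$ ($r{\left(a \right)} = \left(12 + 12 a \left(-1 - a\right)\right) - 3 = 9 + 12 a \left(-1 - a\right)$)
$\frac{1}{r{\left(49 \right)}} = \frac{1}{9 - 588 \left(1 + 49\right)} = \frac{1}{9 - 588 \cdot 50} = \frac{1}{9 - 29400} = \frac{1}{-29391} = - \frac{1}{29391}$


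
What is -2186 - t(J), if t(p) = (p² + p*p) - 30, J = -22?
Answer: -3124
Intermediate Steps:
t(p) = -30 + 2*p² (t(p) = (p² + p²) - 30 = 2*p² - 30 = -30 + 2*p²)
-2186 - t(J) = -2186 - (-30 + 2*(-22)²) = -2186 - (-30 + 2*484) = -2186 - (-30 + 968) = -2186 - 1*938 = -2186 - 938 = -3124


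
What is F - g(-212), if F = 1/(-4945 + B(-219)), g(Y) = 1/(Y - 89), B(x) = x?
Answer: 4863/1554364 ≈ 0.0031286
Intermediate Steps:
g(Y) = 1/(-89 + Y)
F = -1/5164 (F = 1/(-4945 - 219) = 1/(-5164) = -1/5164 ≈ -0.00019365)
F - g(-212) = -1/5164 - 1/(-89 - 212) = -1/5164 - 1/(-301) = -1/5164 - 1*(-1/301) = -1/5164 + 1/301 = 4863/1554364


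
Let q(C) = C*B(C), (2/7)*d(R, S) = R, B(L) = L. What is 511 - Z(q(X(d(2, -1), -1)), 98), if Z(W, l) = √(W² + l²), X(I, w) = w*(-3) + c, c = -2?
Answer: 511 - √9605 ≈ 413.00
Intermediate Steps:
d(R, S) = 7*R/2
X(I, w) = -2 - 3*w (X(I, w) = w*(-3) - 2 = -3*w - 2 = -2 - 3*w)
q(C) = C² (q(C) = C*C = C²)
511 - Z(q(X(d(2, -1), -1)), 98) = 511 - √(((-2 - 3*(-1))²)² + 98²) = 511 - √(((-2 + 3)²)² + 9604) = 511 - √((1²)² + 9604) = 511 - √(1² + 9604) = 511 - √(1 + 9604) = 511 - √9605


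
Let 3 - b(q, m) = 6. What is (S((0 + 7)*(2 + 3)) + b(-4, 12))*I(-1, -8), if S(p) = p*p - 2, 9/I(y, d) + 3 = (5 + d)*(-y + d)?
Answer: 610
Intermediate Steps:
b(q, m) = -3 (b(q, m) = 3 - 1*6 = 3 - 6 = -3)
I(y, d) = 9/(-3 + (5 + d)*(d - y)) (I(y, d) = 9/(-3 + (5 + d)*(-y + d)) = 9/(-3 + (5 + d)*(d - y)))
S(p) = -2 + p² (S(p) = p² - 2 = -2 + p²)
(S((0 + 7)*(2 + 3)) + b(-4, 12))*I(-1, -8) = ((-2 + ((0 + 7)*(2 + 3))²) - 3)*(-9/(3 - 1*(-8)² - 5*(-8) + 5*(-1) - 8*(-1))) = ((-2 + (7*5)²) - 3)*(-9/(3 - 1*64 + 40 - 5 + 8)) = ((-2 + 35²) - 3)*(-9/(3 - 64 + 40 - 5 + 8)) = ((-2 + 1225) - 3)*(-9/(-18)) = (1223 - 3)*(-9*(-1/18)) = 1220*(½) = 610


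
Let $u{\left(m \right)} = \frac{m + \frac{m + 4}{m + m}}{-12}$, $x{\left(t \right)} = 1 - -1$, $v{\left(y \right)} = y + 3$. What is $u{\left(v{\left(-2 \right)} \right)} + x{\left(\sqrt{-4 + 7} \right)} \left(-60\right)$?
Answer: $- \frac{2887}{24} \approx -120.29$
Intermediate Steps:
$v{\left(y \right)} = 3 + y$
$x{\left(t \right)} = 2$ ($x{\left(t \right)} = 1 + 1 = 2$)
$u{\left(m \right)} = - \frac{m}{12} - \frac{4 + m}{24 m}$ ($u{\left(m \right)} = \left(m + \frac{4 + m}{2 m}\right) \left(- \frac{1}{12}\right) = - \frac{m}{12} - \frac{4 + m}{24 m}$)
$u{\left(v{\left(-2 \right)} \right)} + x{\left(\sqrt{-4 + 7} \right)} \left(-60\right) = \frac{-4 - \left(3 - 2\right) \left(1 + 2 \left(3 - 2\right)\right)}{24 \left(3 - 2\right)} + 2 \left(-60\right) = \frac{-4 - 1 \left(1 + 2 \cdot 1\right)}{24 \cdot 1} - 120 = \frac{1}{24} \cdot 1 \left(-4 - 1 \left(1 + 2\right)\right) - 120 = \frac{1}{24} \cdot 1 \left(-4 - 1 \cdot 3\right) - 120 = \frac{1}{24} \cdot 1 \left(-4 - 3\right) - 120 = \frac{1}{24} \cdot 1 \left(-7\right) - 120 = - \frac{7}{24} - 120 = - \frac{2887}{24}$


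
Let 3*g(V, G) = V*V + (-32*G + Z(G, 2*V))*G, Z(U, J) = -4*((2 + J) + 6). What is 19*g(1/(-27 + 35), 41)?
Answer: -67056301/192 ≈ -3.4925e+5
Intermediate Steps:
Z(U, J) = -32 - 4*J (Z(U, J) = -4*(8 + J) = -32 - 4*J)
g(V, G) = V²/3 + G*(-32 - 32*G - 8*V)/3 (g(V, G) = (V*V + (-32*G + (-32 - 8*V))*G)/3 = (V² + (-32*G + (-32 - 8*V))*G)/3 = (V² + (-32 - 32*G - 8*V)*G)/3 = (V² + G*(-32 - 32*G - 8*V))/3 = V²/3 + G*(-32 - 32*G - 8*V)/3)
19*g(1/(-27 + 35), 41) = 19*(-32/3*41² + (1/(-27 + 35))²/3 - 8/3*41*(4 + 1/(-27 + 35))) = 19*(-32/3*1681 + (1/8)²/3 - 8/3*41*(4 + 1/8)) = 19*(-53792/3 + (⅛)²/3 - 8/3*41*(4 + ⅛)) = 19*(-53792/3 + (⅓)*(1/64) - 8/3*41*33/8) = 19*(-53792/3 + 1/192 - 451) = 19*(-3529279/192) = -67056301/192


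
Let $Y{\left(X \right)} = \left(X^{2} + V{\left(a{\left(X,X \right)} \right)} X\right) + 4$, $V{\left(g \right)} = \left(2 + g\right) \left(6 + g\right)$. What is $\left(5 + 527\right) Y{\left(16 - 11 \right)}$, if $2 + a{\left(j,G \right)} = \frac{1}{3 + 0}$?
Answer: $\frac{173432}{9} \approx 19270.0$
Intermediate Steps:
$a{\left(j,G \right)} = - \frac{5}{3}$ ($a{\left(j,G \right)} = -2 + \frac{1}{3 + 0} = -2 + \frac{1}{3} = - \frac{5}{3}$)
$Y{\left(X \right)} = 4 + X^{2} + \frac{13 X}{9}$ ($Y{\left(X \right)} = \left(X^{2} + \left(12 + \left(- \frac{5}{3}\right)^{2} + 8 \left(- \frac{5}{3}\right)\right) X\right) + 4 = \left(X^{2} + \left(12 + \frac{25}{9} - \frac{40}{3}\right) X\right) + 4 = \left(X^{2} + \frac{13 X}{9}\right) + 4 = 4 + X^{2} + \frac{13 X}{9}$)
$\left(5 + 527\right) Y{\left(16 - 11 \right)} = \left(5 + 527\right) \left(4 + \left(16 - 11\right)^{2} + \frac{13 \left(16 - 11\right)}{9}\right) = 532 \left(4 + \left(16 - 11\right)^{2} + \frac{13 \left(16 - 11\right)}{9}\right) = 532 \left(4 + 5^{2} + \frac{13}{9} \cdot 5\right) = 532 \left(4 + 25 + \frac{65}{9}\right) = 532 \cdot \frac{326}{9} = \frac{173432}{9}$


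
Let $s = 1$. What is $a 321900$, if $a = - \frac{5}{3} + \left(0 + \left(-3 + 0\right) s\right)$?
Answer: $-1502200$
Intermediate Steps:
$a = - \frac{14}{3}$ ($a = - \frac{5}{3} + \left(0 + \left(-3 + 0\right) 1\right) = \left(-5\right) \frac{1}{3} + \left(0 - 3\right) = - \frac{5}{3} + \left(0 - 3\right) = - \frac{5}{3} - 3 = - \frac{14}{3} \approx -4.6667$)
$a 321900 = \left(- \frac{14}{3}\right) 321900 = -1502200$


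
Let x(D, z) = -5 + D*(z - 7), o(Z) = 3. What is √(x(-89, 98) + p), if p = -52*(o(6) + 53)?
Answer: 18*I*√34 ≈ 104.96*I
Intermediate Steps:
p = -2912 (p = -52*(3 + 53) = -52*56 = -2912)
x(D, z) = -5 + D*(-7 + z)
√(x(-89, 98) + p) = √((-5 - 7*(-89) - 89*98) - 2912) = √((-5 + 623 - 8722) - 2912) = √(-8104 - 2912) = √(-11016) = 18*I*√34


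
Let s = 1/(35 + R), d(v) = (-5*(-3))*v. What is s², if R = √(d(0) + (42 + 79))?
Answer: 1/2116 ≈ 0.00047259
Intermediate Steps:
d(v) = 15*v
R = 11 (R = √(15*0 + (42 + 79)) = √(0 + 121) = √121 = 11)
s = 1/46 (s = 1/(35 + 11) = 1/46 ≈ 0.021739)
s² = (1/46)² = 1/2116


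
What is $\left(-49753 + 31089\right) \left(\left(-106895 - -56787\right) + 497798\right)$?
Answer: $-8355686160$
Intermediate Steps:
$\left(-49753 + 31089\right) \left(\left(-106895 - -56787\right) + 497798\right) = - 18664 \left(\left(-106895 + 56787\right) + 497798\right) = - 18664 \left(-50108 + 497798\right) = \left(-18664\right) 447690 = -8355686160$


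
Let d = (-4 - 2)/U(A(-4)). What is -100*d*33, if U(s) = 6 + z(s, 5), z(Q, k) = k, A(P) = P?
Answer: 1800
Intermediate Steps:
U(s) = 11 (U(s) = 6 + 5 = 11)
d = -6/11 (d = (-4 - 2)/11 = -6*1/11 = -6/11 ≈ -0.54545)
-100*d*33 = -(-600)*33/11 = -100*(-18) = 1800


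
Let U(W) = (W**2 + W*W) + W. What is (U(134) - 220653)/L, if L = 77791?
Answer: -184607/77791 ≈ -2.3731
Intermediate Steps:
U(W) = W + 2*W**2 (U(W) = (W**2 + W**2) + W = 2*W**2 + W = W + 2*W**2)
(U(134) - 220653)/L = (134*(1 + 2*134) - 220653)/77791 = (134*(1 + 268) - 220653)*(1/77791) = (134*269 - 220653)*(1/77791) = (36046 - 220653)*(1/77791) = -184607*1/77791 = -184607/77791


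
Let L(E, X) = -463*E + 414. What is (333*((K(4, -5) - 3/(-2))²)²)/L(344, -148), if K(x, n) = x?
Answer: -4875453/2541728 ≈ -1.9182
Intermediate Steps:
L(E, X) = 414 - 463*E
(333*((K(4, -5) - 3/(-2))²)²)/L(344, -148) = (333*((4 - 3/(-2))²)²)/(414 - 463*344) = (333*((4 - 3*(-½))²)²)/(414 - 159272) = (333*((4 + 3/2)²)²)/(-158858) = (333*((11/2)²)²)*(-1/158858) = (333*(121/4)²)*(-1/158858) = (333*(14641/16))*(-1/158858) = (4875453/16)*(-1/158858) = -4875453/2541728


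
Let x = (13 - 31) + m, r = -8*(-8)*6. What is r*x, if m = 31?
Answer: 4992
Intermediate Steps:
r = 384 (r = 64*6 = 384)
x = 13 (x = (13 - 31) + 31 = -18 + 31 = 13)
r*x = 384*13 = 4992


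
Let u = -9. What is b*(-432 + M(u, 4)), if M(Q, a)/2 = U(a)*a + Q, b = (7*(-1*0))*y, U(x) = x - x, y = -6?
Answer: 0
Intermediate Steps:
U(x) = 0
b = 0 (b = (7*(-1*0))*(-6) = (7*0)*(-6) = 0*(-6) = 0)
M(Q, a) = 2*Q (M(Q, a) = 2*(0*a + Q) = 2*(0 + Q) = 2*Q)
b*(-432 + M(u, 4)) = 0*(-432 + 2*(-9)) = 0*(-432 - 18) = 0*(-450) = 0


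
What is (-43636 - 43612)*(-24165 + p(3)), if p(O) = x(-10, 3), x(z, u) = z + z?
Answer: 2110092880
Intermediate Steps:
x(z, u) = 2*z
p(O) = -20 (p(O) = 2*(-10) = -20)
(-43636 - 43612)*(-24165 + p(3)) = (-43636 - 43612)*(-24165 - 20) = -87248*(-24185) = 2110092880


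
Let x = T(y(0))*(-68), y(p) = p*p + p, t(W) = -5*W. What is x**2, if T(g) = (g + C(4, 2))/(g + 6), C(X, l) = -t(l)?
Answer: 115600/9 ≈ 12844.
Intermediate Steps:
y(p) = p + p**2 (y(p) = p**2 + p = p + p**2)
C(X, l) = 5*l (C(X, l) = -(-5)*l = 5*l)
T(g) = (10 + g)/(6 + g) (T(g) = (g + 5*2)/(g + 6) = (g + 10)/(6 + g) = (10 + g)/(6 + g))
x = -340/3 (x = ((10 + 0*(1 + 0))/(6 + 0*(1 + 0)))*(-68) = ((10 + 0*1)/(6 + 0*1))*(-68) = ((10 + 0)/(6 + 0))*(-68) = (10/6)*(-68) = ((1/6)*10)*(-68) = (5/3)*(-68) = -340/3 ≈ -113.33)
x**2 = (-340/3)**2 = 115600/9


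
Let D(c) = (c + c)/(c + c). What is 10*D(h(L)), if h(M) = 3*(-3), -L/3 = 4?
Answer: 10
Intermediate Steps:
L = -12 (L = -3*4 = -12)
h(M) = -9
D(c) = 1 (D(c) = (2*c)/((2*c)) = (2*c)*(1/(2*c)) = 1)
10*D(h(L)) = 10*1 = 10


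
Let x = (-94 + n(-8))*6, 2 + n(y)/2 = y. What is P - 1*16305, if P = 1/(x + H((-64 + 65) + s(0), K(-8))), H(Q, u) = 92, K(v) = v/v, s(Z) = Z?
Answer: -9652561/592 ≈ -16305.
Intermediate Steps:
n(y) = -4 + 2*y
K(v) = 1
x = -684 (x = (-94 + (-4 + 2*(-8)))*6 = (-94 + (-4 - 16))*6 = (-94 - 20)*6 = -114*6 = -684)
P = -1/592 (P = 1/(-684 + 92) = 1/(-592) = -1/592 ≈ -0.0016892)
P - 1*16305 = -1/592 - 1*16305 = -1/592 - 16305 = -9652561/592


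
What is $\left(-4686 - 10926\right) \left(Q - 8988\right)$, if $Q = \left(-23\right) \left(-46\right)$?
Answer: $123803160$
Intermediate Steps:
$Q = 1058$
$\left(-4686 - 10926\right) \left(Q - 8988\right) = \left(-4686 - 10926\right) \left(1058 - 8988\right) = \left(-15612\right) \left(-7930\right) = 123803160$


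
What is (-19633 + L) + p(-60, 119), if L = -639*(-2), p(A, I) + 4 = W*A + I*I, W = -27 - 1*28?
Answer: -898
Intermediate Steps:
W = -55 (W = -27 - 28 = -55)
p(A, I) = -4 + I² - 55*A (p(A, I) = -4 + (-55*A + I*I) = -4 + (-55*A + I²) = -4 + (I² - 55*A) = -4 + I² - 55*A)
L = 1278
(-19633 + L) + p(-60, 119) = (-19633 + 1278) + (-4 + 119² - 55*(-60)) = -18355 + (-4 + 14161 + 3300) = -18355 + 17457 = -898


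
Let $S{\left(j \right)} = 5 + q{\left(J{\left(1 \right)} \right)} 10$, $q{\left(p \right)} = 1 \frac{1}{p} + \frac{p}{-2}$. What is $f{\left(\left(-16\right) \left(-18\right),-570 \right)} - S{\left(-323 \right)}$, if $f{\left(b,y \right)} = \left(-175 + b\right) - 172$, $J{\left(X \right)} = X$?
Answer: $-69$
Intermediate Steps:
$q{\left(p \right)} = \frac{1}{p} - \frac{p}{2}$ ($q{\left(p \right)} = \frac{1}{p} + p \left(- \frac{1}{2}\right) = \frac{1}{p} - \frac{p}{2}$)
$S{\left(j \right)} = 10$ ($S{\left(j \right)} = 5 + \left(1^{-1} - \frac{1}{2}\right) 10 = 5 + \left(1 - \frac{1}{2}\right) 10 = 5 + \frac{1}{2} \cdot 10 = 5 + 5 = 10$)
$f{\left(b,y \right)} = -347 + b$
$f{\left(\left(-16\right) \left(-18\right),-570 \right)} - S{\left(-323 \right)} = \left(-347 - -288\right) - 10 = \left(-347 + 288\right) - 10 = -59 - 10 = -69$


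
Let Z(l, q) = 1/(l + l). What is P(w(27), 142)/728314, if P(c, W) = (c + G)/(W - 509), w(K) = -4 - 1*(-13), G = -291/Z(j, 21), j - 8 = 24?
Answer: 1095/15723014 ≈ 6.9643e-5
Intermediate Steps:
j = 32 (j = 8 + 24 = 32)
Z(l, q) = 1/(2*l)
G = -18624 (G = -291/((1/2)/32) = -291/((1/2)*(1/32)) = -291/1/64 = -291*64 = -18624)
w(K) = 9 (w(K) = -4 + 13 = 9)
P(c, W) = (-18624 + c)/(-509 + W) (P(c, W) = (c - 18624)/(W - 509) = (-18624 + c)/(-509 + W))
P(w(27), 142)/728314 = ((-18624 + 9)/(-509 + 142))/728314 = (-18615/(-367))*(1/728314) = -1/367*(-18615)*(1/728314) = (18615/367)*(1/728314) = 1095/15723014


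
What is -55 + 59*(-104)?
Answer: -6191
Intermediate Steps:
-55 + 59*(-104) = -55 - 6136 = -6191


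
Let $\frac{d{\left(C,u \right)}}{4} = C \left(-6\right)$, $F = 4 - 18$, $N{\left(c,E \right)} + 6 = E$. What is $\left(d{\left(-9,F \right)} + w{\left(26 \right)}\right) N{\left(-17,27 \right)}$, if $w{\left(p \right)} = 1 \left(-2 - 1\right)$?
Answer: $4473$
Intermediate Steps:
$N{\left(c,E \right)} = -6 + E$
$F = -14$
$d{\left(C,u \right)} = - 24 C$ ($d{\left(C,u \right)} = 4 C \left(-6\right) = 4 \left(- 6 C\right) = - 24 C$)
$w{\left(p \right)} = -3$ ($w{\left(p \right)} = 1 \left(-3\right) = -3$)
$\left(d{\left(-9,F \right)} + w{\left(26 \right)}\right) N{\left(-17,27 \right)} = \left(\left(-24\right) \left(-9\right) - 3\right) \left(-6 + 27\right) = \left(216 - 3\right) 21 = 213 \cdot 21 = 4473$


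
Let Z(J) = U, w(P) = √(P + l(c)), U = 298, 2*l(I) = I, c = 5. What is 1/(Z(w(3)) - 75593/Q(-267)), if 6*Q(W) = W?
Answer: 89/177708 ≈ 0.00050082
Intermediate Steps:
Q(W) = W/6
l(I) = I/2
w(P) = √(5/2 + P) (w(P) = √(P + (½)*5) = √(P + 5/2) = √(5/2 + P))
Z(J) = 298
1/(Z(w(3)) - 75593/Q(-267)) = 1/(298 - 75593/((⅙)*(-267))) = 1/(298 - 75593/(-89/2)) = 1/(298 - 75593*(-2/89)) = 1/(298 + 151186/89) = 1/(177708/89) = 89/177708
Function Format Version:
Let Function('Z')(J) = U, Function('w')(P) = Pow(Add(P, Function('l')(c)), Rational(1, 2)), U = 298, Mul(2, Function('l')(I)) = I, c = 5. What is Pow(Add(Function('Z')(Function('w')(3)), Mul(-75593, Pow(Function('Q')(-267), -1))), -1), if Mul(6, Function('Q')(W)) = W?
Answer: Rational(89, 177708) ≈ 0.00050082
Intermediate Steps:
Function('Q')(W) = Mul(Rational(1, 6), W)
Function('l')(I) = Mul(Rational(1, 2), I)
Function('w')(P) = Pow(Add(Rational(5, 2), P), Rational(1, 2)) (Function('w')(P) = Pow(Add(P, Mul(Rational(1, 2), 5)), Rational(1, 2)) = Pow(Add(P, Rational(5, 2)), Rational(1, 2)) = Pow(Add(Rational(5, 2), P), Rational(1, 2)))
Function('Z')(J) = 298
Pow(Add(Function('Z')(Function('w')(3)), Mul(-75593, Pow(Function('Q')(-267), -1))), -1) = Pow(Add(298, Mul(-75593, Pow(Mul(Rational(1, 6), -267), -1))), -1) = Pow(Add(298, Mul(-75593, Pow(Rational(-89, 2), -1))), -1) = Pow(Add(298, Mul(-75593, Rational(-2, 89))), -1) = Pow(Add(298, Rational(151186, 89)), -1) = Pow(Rational(177708, 89), -1) = Rational(89, 177708)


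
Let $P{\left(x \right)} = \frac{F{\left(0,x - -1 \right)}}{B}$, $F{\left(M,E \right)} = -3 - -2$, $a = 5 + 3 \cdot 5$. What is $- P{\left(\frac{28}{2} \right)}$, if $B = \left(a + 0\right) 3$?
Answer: $\frac{1}{60} \approx 0.016667$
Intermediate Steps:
$a = 20$ ($a = 5 + 15 = 20$)
$B = 60$ ($B = \left(20 + 0\right) 3 = 20 \cdot 3 = 60$)
$F{\left(M,E \right)} = -1$ ($F{\left(M,E \right)} = -3 + 2 = -1$)
$P{\left(x \right)} = - \frac{1}{60}$
$- P{\left(\frac{28}{2} \right)} = \left(-1\right) \left(- \frac{1}{60}\right) = \frac{1}{60}$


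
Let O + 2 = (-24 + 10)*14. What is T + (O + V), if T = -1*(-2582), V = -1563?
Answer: 821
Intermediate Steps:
O = -198 (O = -2 + (-24 + 10)*14 = -2 - 14*14 = -2 - 196 = -198)
T = 2582
T + (O + V) = 2582 + (-198 - 1563) = 2582 - 1761 = 821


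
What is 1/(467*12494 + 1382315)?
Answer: 1/7217013 ≈ 1.3856e-7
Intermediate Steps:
1/(467*12494 + 1382315) = 1/(5834698 + 1382315) = 1/7217013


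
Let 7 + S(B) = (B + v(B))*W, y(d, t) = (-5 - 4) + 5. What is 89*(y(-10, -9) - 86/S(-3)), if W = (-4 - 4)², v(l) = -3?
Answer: -131542/391 ≈ -336.42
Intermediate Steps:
y(d, t) = -4 (y(d, t) = -9 + 5 = -4)
W = 64 (W = (-8)² = 64)
S(B) = -199 + 64*B (S(B) = -7 + (B - 3)*64 = -7 + (-3 + B)*64 = -7 + (-192 + 64*B) = -199 + 64*B)
89*(y(-10, -9) - 86/S(-3)) = 89*(-4 - 86/(-199 + 64*(-3))) = 89*(-4 - 86/(-199 - 192)) = 89*(-4 - 86/(-391)) = 89*(-4 - 86*(-1/391)) = 89*(-4 + 86/391) = 89*(-1478/391) = -131542/391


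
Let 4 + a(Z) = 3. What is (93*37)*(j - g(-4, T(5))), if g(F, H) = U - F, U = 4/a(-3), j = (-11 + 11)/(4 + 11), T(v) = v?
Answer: 0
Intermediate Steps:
a(Z) = -1 (a(Z) = -4 + 3 = -1)
j = 0 (j = 0/15 = 0*(1/15) = 0)
U = -4 (U = 4/(-1) = 4*(-1) = -4)
g(F, H) = -4 - F
(93*37)*(j - g(-4, T(5))) = (93*37)*(0 - (-4 - 1*(-4))) = 3441*(0 - (-4 + 4)) = 3441*(0 - 1*0) = 3441*(0 + 0) = 3441*0 = 0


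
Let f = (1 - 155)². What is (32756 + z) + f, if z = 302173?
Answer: 358645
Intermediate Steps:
f = 23716 (f = (-154)² = 23716)
(32756 + z) + f = (32756 + 302173) + 23716 = 334929 + 23716 = 358645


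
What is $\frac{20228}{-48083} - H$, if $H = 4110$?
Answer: $- \frac{197641358}{48083} \approx -4110.4$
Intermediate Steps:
$\frac{20228}{-48083} - H = \frac{20228}{-48083} - 4110 = 20228 \left(- \frac{1}{48083}\right) - 4110 = - \frac{20228}{48083} - 4110 = - \frac{197641358}{48083}$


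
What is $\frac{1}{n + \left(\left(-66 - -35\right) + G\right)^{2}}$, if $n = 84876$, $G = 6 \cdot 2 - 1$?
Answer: $\frac{1}{85276} \approx 1.1727 \cdot 10^{-5}$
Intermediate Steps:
$G = 11$ ($G = 12 - 1 = 11$)
$\frac{1}{n + \left(\left(-66 - -35\right) + G\right)^{2}} = \frac{1}{84876 + \left(\left(-66 - -35\right) + 11\right)^{2}} = \frac{1}{84876 + \left(\left(-66 + 35\right) + 11\right)^{2}} = \frac{1}{84876 + \left(-31 + 11\right)^{2}} = \frac{1}{84876 + \left(-20\right)^{2}} = \frac{1}{84876 + 400} = \frac{1}{85276}$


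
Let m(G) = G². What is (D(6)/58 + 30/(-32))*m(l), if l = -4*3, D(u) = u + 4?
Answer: -3195/29 ≈ -110.17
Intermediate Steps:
D(u) = 4 + u
l = -12
(D(6)/58 + 30/(-32))*m(l) = ((4 + 6)/58 + 30/(-32))*(-12)² = (10*(1/58) + 30*(-1/32))*144 = (5/29 - 15/16)*144 = -355/464*144 = -3195/29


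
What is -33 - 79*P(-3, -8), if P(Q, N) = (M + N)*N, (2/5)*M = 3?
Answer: -349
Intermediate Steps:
M = 15/2 (M = (5/2)*3 = 15/2 ≈ 7.5000)
P(Q, N) = N*(15/2 + N) (P(Q, N) = (15/2 + N)*N = N*(15/2 + N))
-33 - 79*P(-3, -8) = -33 - 79*(-8)*(15 + 2*(-8))/2 = -33 - 79*(-8)*(15 - 16)/2 = -33 - 79*(-8)*(-1)/2 = -33 - 79*4 = -33 - 316 = -349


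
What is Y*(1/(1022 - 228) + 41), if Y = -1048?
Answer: -17058820/397 ≈ -42969.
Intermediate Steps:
Y*(1/(1022 - 228) + 41) = -1048*(1/(1022 - 228) + 41) = -1048*(1/794 + 41) = -1048*32555/794 = -17058820/397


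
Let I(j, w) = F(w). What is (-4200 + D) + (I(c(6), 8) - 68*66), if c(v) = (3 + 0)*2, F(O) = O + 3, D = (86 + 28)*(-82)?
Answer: -18025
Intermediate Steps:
D = -9348 (D = 114*(-82) = -9348)
F(O) = 3 + O
c(v) = 6 (c(v) = 3*2 = 6)
I(j, w) = 3 + w
(-4200 + D) + (I(c(6), 8) - 68*66) = (-4200 - 9348) + ((3 + 8) - 68*66) = -13548 + (11 - 4488) = -13548 - 4477 = -18025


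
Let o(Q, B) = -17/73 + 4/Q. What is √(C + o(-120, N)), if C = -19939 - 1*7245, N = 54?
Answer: I*√130378459170/2190 ≈ 164.88*I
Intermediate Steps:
o(Q, B) = -17/73 + 4/Q (o(Q, B) = -17*1/73 + 4/Q = -17/73 + 4/Q)
C = -27184 (C = -19939 - 7245 = -27184)
√(C + o(-120, N)) = √(-27184 + (-17/73 + 4/(-120))) = √(-27184 + (-17/73 + 4*(-1/120))) = √(-27184 + (-17/73 - 1/30)) = √(-27184 - 583/2190) = √(-59533543/2190) = I*√130378459170/2190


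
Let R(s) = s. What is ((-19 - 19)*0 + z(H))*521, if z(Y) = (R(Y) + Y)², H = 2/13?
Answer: 8336/169 ≈ 49.325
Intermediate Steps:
H = 2/13 (H = 2*(1/13) = 2/13 ≈ 0.15385)
z(Y) = 4*Y² (z(Y) = (Y + Y)² = (2*Y)² = 4*Y²)
((-19 - 19)*0 + z(H))*521 = ((-19 - 19)*0 + 4*(2/13)²)*521 = (-38*0 + 4*(4/169))*521 = (0 + 16/169)*521 = (16/169)*521 = 8336/169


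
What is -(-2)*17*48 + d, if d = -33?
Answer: 1599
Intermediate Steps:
-(-2)*17*48 + d = -(-2)*17*48 - 33 = -2*(-17)*48 - 33 = 34*48 - 33 = 1632 - 33 = 1599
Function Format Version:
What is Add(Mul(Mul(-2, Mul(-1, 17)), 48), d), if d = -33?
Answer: 1599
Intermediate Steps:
Add(Mul(Mul(-2, Mul(-1, 17)), 48), d) = Add(Mul(Mul(-2, Mul(-1, 17)), 48), -33) = Add(Mul(Mul(-2, -17), 48), -33) = Add(Mul(34, 48), -33) = Add(1632, -33) = 1599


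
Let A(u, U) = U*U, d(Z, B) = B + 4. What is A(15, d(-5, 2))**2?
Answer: 1296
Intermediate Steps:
d(Z, B) = 4 + B
A(u, U) = U**2
A(15, d(-5, 2))**2 = ((4 + 2)**2)**2 = (6**2)**2 = 36**2 = 1296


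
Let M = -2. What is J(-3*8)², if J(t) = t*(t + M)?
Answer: 389376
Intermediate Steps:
J(t) = t*(-2 + t) (J(t) = t*(t - 2) = t*(-2 + t))
J(-3*8)² = ((-3*8)*(-2 - 3*8))² = (-24*(-2 - 24))² = (-24*(-26))² = 624² = 389376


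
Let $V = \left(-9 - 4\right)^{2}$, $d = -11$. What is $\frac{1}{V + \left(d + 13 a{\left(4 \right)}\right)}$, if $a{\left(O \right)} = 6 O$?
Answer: $\frac{1}{470} \approx 0.0021277$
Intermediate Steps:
$V = 169$ ($V = \left(-9 - 4\right)^{2} = \left(-13\right)^{2} = 169$)
$\frac{1}{V + \left(d + 13 a{\left(4 \right)}\right)} = \frac{1}{169 - \left(11 - 13 \cdot 6 \cdot 4\right)} = \frac{1}{169 + \left(-11 + 13 \cdot 24\right)} = \frac{1}{169 + \left(-11 + 312\right)} = \frac{1}{169 + 301} = \frac{1}{470}$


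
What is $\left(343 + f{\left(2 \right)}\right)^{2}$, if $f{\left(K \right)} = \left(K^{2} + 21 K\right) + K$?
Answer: $152881$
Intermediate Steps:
$f{\left(K \right)} = K^{2} + 22 K$
$\left(343 + f{\left(2 \right)}\right)^{2} = \left(343 + 2 \left(22 + 2\right)\right)^{2} = \left(343 + 2 \cdot 24\right)^{2} = \left(343 + 48\right)^{2} = 391^{2} = 152881$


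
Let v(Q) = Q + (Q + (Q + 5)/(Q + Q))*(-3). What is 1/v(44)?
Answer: -88/7891 ≈ -0.011152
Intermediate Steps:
v(Q) = -2*Q - 3*(5 + Q)/(2*Q) (v(Q) = Q + (Q + (5 + Q)/((2*Q)))*(-3) = Q + (Q + (5 + Q)*(1/(2*Q)))*(-3) = Q + (Q + (5 + Q)/(2*Q))*(-3) = Q + (-3*Q - 3*(5 + Q)/(2*Q)) = -2*Q - 3*(5 + Q)/(2*Q))
1/v(44) = 1/((1/2)*(-15 - 1*44*(3 + 4*44))/44) = 1/((1/2)*(1/44)*(-15 - 1*44*(3 + 176))) = 1/((1/2)*(1/44)*(-15 - 1*44*179)) = 1/((1/2)*(1/44)*(-15 - 7876)) = 1/((1/2)*(1/44)*(-7891)) = 1/(-7891/88) = -88/7891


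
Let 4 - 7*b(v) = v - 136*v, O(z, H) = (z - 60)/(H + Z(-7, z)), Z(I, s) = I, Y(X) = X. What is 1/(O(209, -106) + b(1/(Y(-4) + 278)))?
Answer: -216734/146679 ≈ -1.4776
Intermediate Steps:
O(z, H) = (-60 + z)/(-7 + H) (O(z, H) = (z - 60)/(H - 7) = (-60 + z)/(-7 + H))
b(v) = 4/7 + 135*v/7 (b(v) = 4/7 - (v - 136*v)/7 = 4/7 - (-135)*v/7 = 4/7 + 135*v/7)
1/(O(209, -106) + b(1/(Y(-4) + 278))) = 1/((-60 + 209)/(-7 - 106) + (4/7 + 135/(7*(-4 + 278)))) = 1/(149/(-113) + (4/7 + (135/7)/274)) = 1/(-1/113*149 + (4/7 + (135/7)*(1/274))) = 1/(-149/113 + (4/7 + 135/1918)) = 1/(-149/113 + 1231/1918) = 1/(-146679/216734) = -216734/146679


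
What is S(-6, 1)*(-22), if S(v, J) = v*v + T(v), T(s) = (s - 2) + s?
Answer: -484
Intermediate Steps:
T(s) = -2 + 2*s (T(s) = (-2 + s) + s = -2 + 2*s)
S(v, J) = -2 + v² + 2*v (S(v, J) = v*v + (-2 + 2*v) = v² + (-2 + 2*v) = -2 + v² + 2*v)
S(-6, 1)*(-22) = (-2 + (-6)² + 2*(-6))*(-22) = (-2 + 36 - 12)*(-22) = 22*(-22) = -484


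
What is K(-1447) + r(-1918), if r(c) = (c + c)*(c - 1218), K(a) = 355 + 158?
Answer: 12030209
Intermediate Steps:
K(a) = 513
r(c) = 2*c*(-1218 + c) (r(c) = (2*c)*(-1218 + c) = 2*c*(-1218 + c))
K(-1447) + r(-1918) = 513 + 2*(-1918)*(-1218 - 1918) = 513 + 2*(-1918)*(-3136) = 513 + 12029696 = 12030209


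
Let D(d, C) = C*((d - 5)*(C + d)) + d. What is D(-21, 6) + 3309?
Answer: 5628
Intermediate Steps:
D(d, C) = d + C*(-5 + d)*(C + d) (D(d, C) = C*((-5 + d)*(C + d)) + d = C*(-5 + d)*(C + d) + d = d + C*(-5 + d)*(C + d))
D(-21, 6) + 3309 = (-21 - 5*6² + 6*(-21)² - 21*6² - 5*6*(-21)) + 3309 = (-21 - 5*36 + 6*441 - 21*36 + 630) + 3309 = (-21 - 180 + 2646 - 756 + 630) + 3309 = 2319 + 3309 = 5628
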